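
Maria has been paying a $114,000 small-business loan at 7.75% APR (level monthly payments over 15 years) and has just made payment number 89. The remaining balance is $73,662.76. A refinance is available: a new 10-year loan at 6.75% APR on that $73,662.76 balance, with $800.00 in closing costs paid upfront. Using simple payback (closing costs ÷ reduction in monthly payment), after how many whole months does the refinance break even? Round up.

4 months

Current payment = 114,000 × 7.75%/12 / (1 − (1+0.0064583)^−180) = $1,073.05.
Refinanced payment = 73,662.76 × 0.0056250 / (1 − (1+0.0056250)^−120) = $845.83.
Monthly savings = $1,073.05 − $845.83 = $227.22.
Break-even = $800.00 / $227.22 = 3.52 → 4 months.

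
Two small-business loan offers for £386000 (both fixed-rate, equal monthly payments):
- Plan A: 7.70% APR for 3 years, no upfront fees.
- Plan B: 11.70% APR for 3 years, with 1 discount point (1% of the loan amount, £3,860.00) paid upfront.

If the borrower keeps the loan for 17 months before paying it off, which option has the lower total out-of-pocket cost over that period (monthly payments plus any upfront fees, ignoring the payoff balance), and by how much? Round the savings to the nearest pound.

Plan A by £16,151

Plan A: monthly rate = 7.7%/12 = 0.0064167; payment = 386,000 × 0.0064167 / (1 − (1+0.0064167)^−36) = £12,042.49.
Plan B: monthly rate = 11.7%/12 = 0.0097500; payment = 386,000 × 0.0097500 / (1 − (1+0.0097500)^−36) = £12,765.49.
Over 17 months: Plan A costs 17 × £12,042.49 = £204,722.33; Plan B costs 17 × £12,765.49 + £3,860.00 = £220,873.33.
Plan A is cheaper by £220,873.33 − £204,722.33 = £16,151.00.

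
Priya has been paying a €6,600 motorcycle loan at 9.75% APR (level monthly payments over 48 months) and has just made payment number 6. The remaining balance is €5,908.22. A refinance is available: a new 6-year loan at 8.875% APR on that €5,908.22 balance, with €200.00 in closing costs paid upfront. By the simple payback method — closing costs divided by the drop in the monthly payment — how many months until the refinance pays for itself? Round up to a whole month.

4 months

Current payment = 6,600 × 9.75%/12 / (1 − (1+0.0081250)^−48) = €166.60.
Refinanced payment = 5,908.22 × 0.0073958 / (1 − (1+0.0073958)^−72) = €106.13.
Monthly savings = €166.60 − €106.13 = €60.47.
Break-even = €200.00 / €60.47 = 3.31 → 4 months.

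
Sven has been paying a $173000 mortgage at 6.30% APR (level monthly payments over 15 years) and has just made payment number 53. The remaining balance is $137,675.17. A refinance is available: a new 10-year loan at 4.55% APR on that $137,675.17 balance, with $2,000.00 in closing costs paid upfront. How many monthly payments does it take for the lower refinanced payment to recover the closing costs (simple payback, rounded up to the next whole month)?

Current payment = 173,000 × 6.3%/12 / (1 − (1+0.0052500)^−180) = $1,488.06.
Refinanced payment = 137,675.17 × 0.0037917 / (1 − (1+0.0037917)^−120) = $1,430.16.
Monthly savings = $1,488.06 − $1,430.16 = $57.90.
Break-even = $2,000.00 / $57.90 = 34.54 → 35 months.

35 months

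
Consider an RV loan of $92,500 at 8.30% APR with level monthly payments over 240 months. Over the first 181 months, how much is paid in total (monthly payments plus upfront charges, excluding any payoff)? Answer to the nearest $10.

Monthly rate = 8.3%/12 = 0.0069167; payment = 92,500 × 0.0069167 / (1 − (1+0.0069167)^−240) = $791.07.
Total outlay = 181 × $791.07 = $143,183.67.

$143,180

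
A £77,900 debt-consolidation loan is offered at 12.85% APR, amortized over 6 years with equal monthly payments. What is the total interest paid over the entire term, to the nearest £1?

Monthly rate = 12.85%/12 = 0.0107083; payment = 77,900 × 0.0107083 / (1 − (1+0.0107083)^−72) = £1,557.61.
Total paid = 72 × £1,557.61 = £112,147.92; interest = £112,147.92 − £77,900 = £34,247.92.

£34,248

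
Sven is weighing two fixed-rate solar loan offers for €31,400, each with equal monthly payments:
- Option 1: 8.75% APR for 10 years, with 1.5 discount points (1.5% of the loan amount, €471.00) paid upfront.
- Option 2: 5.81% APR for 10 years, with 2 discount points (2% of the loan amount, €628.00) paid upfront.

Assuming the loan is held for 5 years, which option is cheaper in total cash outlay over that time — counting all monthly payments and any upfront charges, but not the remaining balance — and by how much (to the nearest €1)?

Option 2 by €2,718

Option 1: at 8.75% the monthly rate is 0.0072917, so the payment is 31,400 × 0.0072917 / (1 − 1.0072917^−120) = €393.53.
Option 2: monthly rate = 5.81%/12 = 0.0048417; payment = 31,400 × 0.0048417 / (1 − (1+0.0048417)^−120) = €345.62.
Over 60 months: Option 1 costs 60 × €393.53 + €471.00 = €24,082.80; Option 2 costs 60 × €345.62 + €628.00 = €21,365.20.
Option 2 is cheaper by €24,082.80 − €21,365.20 = €2,717.60.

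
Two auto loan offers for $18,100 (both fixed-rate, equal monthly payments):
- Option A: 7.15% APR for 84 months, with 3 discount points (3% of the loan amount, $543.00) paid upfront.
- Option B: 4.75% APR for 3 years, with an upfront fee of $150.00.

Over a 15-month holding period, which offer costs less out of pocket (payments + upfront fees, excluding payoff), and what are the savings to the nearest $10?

Option A: at 7.15% the monthly rate is 0.0059583, so the payment is 18,100 × 0.0059583 / (1 − 1.0059583^−84) = $274.51.
Option B: monthly rate = 4.75%/12 = 0.0039583; payment = 18,100 × 0.0039583 / (1 − (1+0.0039583)^−36) = $540.44.
Over 15 months: Option A costs 15 × $274.51 + $543.00 = $4,660.65; Option B costs 15 × $540.44 + $150.00 = $8,256.60.
Option A is cheaper by $8,256.60 − $4,660.65 = $3,595.95.

Option A by $3,600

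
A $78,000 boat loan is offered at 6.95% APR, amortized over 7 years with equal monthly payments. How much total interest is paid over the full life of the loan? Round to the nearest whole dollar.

Monthly rate = 6.95%/12 = 0.0057917; payment = 78,000 × 0.0057917 / (1 − (1+0.0057917)^−84) = $1,175.32.
Total paid = 84 × $1,175.32 = $98,726.88; interest = $98,726.88 − $78,000 = $20,726.88.

$20,727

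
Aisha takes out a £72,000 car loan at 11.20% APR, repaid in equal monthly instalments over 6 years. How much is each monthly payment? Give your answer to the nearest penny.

£1,377.84

Monthly rate = 11.2%/12 = 0.0093333; payment = 72,000 × 0.0093333 / (1 − (1+0.0093333)^−72) = £1,377.84.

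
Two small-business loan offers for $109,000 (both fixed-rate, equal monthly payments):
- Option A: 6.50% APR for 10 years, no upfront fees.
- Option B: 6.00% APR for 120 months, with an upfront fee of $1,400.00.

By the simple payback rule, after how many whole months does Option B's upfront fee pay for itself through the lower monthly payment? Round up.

51 months

Option A: monthly rate = 6.5%/12 = 0.0054167; payment = 109,000 × 0.0054167 / (1 − (1+0.0054167)^−120) = $1,237.67.
Option B: monthly rate = 6%/12 = 0.0050000; payment = 109,000 × 0.0050000 / (1 − (1+0.0050000)^−120) = $1,210.12.
Monthly savings = $1,237.67 − $1,210.12 = $27.55.
Break-even = $1,400.00 / $27.55 = 50.82 → 51 months.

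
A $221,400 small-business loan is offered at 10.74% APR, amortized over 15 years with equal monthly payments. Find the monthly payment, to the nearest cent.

Monthly rate = 10.74%/12 = 0.0089500; payment = 221,400 × 0.0089500 / (1 − (1+0.0089500)^−180) = $2,480.40.

$2,480.40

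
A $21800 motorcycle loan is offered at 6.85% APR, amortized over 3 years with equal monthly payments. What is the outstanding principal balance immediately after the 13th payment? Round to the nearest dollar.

$14,438

With monthly rate i = 6.85%/12 = 0.0057083, the balance after k of n payments is P · [(1+i)^n − (1+i)^k] / [(1+i)^n − 1].
(1+0.0057083)^36 = 1.22742158 and (1+0.0057083)^13 = 1.07680393, so the balance is 21,800 × (1.22742158 − 1.07680393) / (1.22742158 − 1) = $14,437.79.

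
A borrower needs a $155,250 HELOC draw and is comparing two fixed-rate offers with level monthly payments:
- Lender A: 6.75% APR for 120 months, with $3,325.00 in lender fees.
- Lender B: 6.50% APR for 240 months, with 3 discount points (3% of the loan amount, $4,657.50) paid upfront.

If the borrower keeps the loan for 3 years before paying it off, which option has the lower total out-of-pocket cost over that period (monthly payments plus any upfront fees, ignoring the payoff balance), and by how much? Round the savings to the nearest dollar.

Lender B by $21,173

Lender A: at 6.75% the monthly rate is 0.0056250, so the payment is 155,250 × 0.0056250 / (1 − 1.0056250^−120) = $1,782.64.
Lender B: monthly rate = 6.5%/12 = 0.0054167; payment = 155,250 × 0.0054167 / (1 − (1+0.0054167)^−240) = $1,157.50.
Over 36 months: Lender A costs 36 × $1,782.64 + $3,325.00 = $67,500.04; Lender B costs 36 × $1,157.50 + $4,657.50 = $46,327.50.
Lender B is cheaper by $67,500.04 − $46,327.50 = $21,172.54.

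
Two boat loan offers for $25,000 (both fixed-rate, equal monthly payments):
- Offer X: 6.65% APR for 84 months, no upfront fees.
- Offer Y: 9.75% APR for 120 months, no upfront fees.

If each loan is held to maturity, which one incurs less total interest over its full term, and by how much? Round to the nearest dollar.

Offer X by $7,895

Offer X: at 6.65% the monthly rate is 0.0055417, so the payment is 25,000 × 0.0055417 / (1 − 1.0055417^−84) = $373.05.
Total interest on Offer X = 84 × $373.05 − $25,000 = $6,336.20.
Offer Y: monthly rate = 9.75%/12 = 0.0081250; payment = 25,000 × 0.0081250 / (1 − (1+0.0081250)^−120) = $326.93.
Total interest on Offer Y = 120 × $326.93 − $25,000 = $14,231.60.
Offer X is lower by $7,895.40.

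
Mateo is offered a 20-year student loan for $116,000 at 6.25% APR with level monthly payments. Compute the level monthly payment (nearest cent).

Monthly rate = 6.25%/12 = 0.0052083; payment = 116,000 × 0.0052083 / (1 − (1+0.0052083)^−240) = $847.88.

$847.88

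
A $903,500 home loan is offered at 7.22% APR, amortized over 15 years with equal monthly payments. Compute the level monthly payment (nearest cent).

Monthly rate = 7.22%/12 = 0.0060167; payment = 903,500 × 0.0060167 / (1 − (1+0.0060167)^−180) = $8,232.44.

$8,232.44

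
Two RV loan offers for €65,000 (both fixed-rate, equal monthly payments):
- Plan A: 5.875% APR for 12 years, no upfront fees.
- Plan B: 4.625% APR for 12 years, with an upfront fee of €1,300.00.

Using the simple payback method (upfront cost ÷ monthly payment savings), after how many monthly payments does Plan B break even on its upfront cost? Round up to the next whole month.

Plan A: at 5.875% the monthly rate is 0.0048958, so the payment is 65,000 × 0.0048958 / (1 − 1.0048958^−144) = €630.11.
Plan B: monthly rate = 4.625%/12 = 0.0038542; payment = 65,000 × 0.0038542 / (1 − (1+0.0038542)^−144) = €589.02.
Monthly savings = €630.11 − €589.02 = €41.09.
Break-even = €1,300.00 / €41.09 = 31.64 → 32 months.

32 months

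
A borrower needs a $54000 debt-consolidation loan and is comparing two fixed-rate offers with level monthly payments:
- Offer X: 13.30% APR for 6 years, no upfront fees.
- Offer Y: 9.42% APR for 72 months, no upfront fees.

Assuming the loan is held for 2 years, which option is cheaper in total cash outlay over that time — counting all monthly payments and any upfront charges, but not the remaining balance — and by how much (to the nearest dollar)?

Offer X: at 13.30% the monthly rate is 0.0110833, so the payment is 54,000 × 0.0110833 / (1 − 1.0110833^−72) = $1,092.57.
Offer Y: at 9.42% the monthly rate is 0.0078500, so the payment is 54,000 × 0.0078500 / (1 − 1.0078500^−72) = $984.67.
Over 24 months: Offer X costs 24 × $1,092.57 = $26,221.68; Offer Y costs 24 × $984.67 = $23,632.08.
Offer Y is cheaper by $26,221.68 − $23,632.08 = $2,589.60.

Offer Y by $2,590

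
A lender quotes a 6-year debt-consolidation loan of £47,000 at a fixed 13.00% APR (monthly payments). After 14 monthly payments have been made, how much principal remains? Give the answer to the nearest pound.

With monthly rate i = 13%/12 = 0.0108333, the balance after k of n payments is P · [(1+i)^n − (1+i)^k] / [(1+i)^n − 1].
(1+0.0108333)^72 = 2.17234074 and (1+0.0108333)^14 = 1.16282341, so the balance is 47,000 × (2.17234074 − 1.16282341) / (2.17234074 − 1) = £40,472.29.

£40,472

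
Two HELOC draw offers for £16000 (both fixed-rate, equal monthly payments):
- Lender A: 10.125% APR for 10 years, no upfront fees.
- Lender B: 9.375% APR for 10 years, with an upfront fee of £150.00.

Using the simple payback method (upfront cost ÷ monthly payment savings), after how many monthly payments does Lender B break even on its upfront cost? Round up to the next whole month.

Lender A: monthly rate = 10.125%/12 = 0.0084375; payment = 16,000 × 0.0084375 / (1 − (1+0.0084375)^−120) = £212.55.
Lender B: monthly rate = 9.375%/12 = 0.0078125; payment = 16,000 × 0.0078125 / (1 − (1+0.0078125)^−120) = £205.94.
Monthly savings = £212.55 − £205.94 = £6.61.
Break-even = £150.00 / £6.61 = 22.69 → 23 months.

23 months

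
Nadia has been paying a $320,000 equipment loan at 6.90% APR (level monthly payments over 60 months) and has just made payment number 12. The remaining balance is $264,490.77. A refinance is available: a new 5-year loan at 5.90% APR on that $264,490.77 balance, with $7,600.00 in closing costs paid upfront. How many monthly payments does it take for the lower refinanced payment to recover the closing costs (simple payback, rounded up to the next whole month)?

7 months

Current payment = 320,000 × 6.9%/12 / (1 − (1+0.0057500)^−60) = $6,321.30.
Refinanced payment = 264,490.77 × 0.0049167 / (1 − (1+0.0049167)^−60) = $5,101.06.
Monthly savings = $6,321.30 − $5,101.06 = $1,220.24.
Break-even = $7,600.00 / $1,220.24 = 6.23 → 7 months.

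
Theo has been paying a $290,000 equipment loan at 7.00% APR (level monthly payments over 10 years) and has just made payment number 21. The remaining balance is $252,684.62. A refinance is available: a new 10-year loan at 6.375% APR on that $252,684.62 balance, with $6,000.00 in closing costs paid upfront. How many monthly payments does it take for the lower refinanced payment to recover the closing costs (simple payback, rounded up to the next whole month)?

12 months

Current payment = 290,000 × 7%/12 / (1 − (1+0.0058333)^−120) = $3,367.15.
Refinanced payment = 252,684.62 × 0.0053125 / (1 − (1+0.0053125)^−120) = $2,853.14.
Monthly savings = $3,367.15 − $2,853.14 = $514.01.
Break-even = $6,000.00 / $514.01 = 11.67 → 12 months.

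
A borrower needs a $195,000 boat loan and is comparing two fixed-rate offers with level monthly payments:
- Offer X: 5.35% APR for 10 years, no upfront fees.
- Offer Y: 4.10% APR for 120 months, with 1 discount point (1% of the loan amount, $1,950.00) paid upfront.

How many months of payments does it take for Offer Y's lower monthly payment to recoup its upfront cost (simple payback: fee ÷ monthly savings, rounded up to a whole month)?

Offer X: at 5.35% the monthly rate is 0.0044583, so the payment is 195,000 × 0.0044583 / (1 − 1.0044583^−120) = $2,101.80.
Offer Y: at 4.10% the monthly rate is 0.0034167, so the payment is 195,000 × 0.0034167 / (1 − 1.0034167^−120) = $1,983.56.
Monthly savings = $2,101.80 − $1,983.56 = $118.24.
Break-even = $1,950.00 / $118.24 = 16.49 → 17 months.

17 months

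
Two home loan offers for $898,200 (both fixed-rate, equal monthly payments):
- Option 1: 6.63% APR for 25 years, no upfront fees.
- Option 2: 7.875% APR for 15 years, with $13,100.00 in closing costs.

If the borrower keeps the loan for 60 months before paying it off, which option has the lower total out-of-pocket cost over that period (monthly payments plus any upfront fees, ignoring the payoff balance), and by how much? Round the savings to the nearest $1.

Option 1 by $155,966

Option 1: monthly rate = 6.63%/12 = 0.0055250; payment = 898,200 × 0.0055250 / (1 − (1+0.0055250)^−300) = $6,137.88.
Option 2: at 7.875% the monthly rate is 0.0065625, so the payment is 898,200 × 0.0065625 / (1 − 1.0065625^−180) = $8,518.98.
Over 60 months: Option 1 costs 60 × $6,137.88 = $368,272.80; Option 2 costs 60 × $8,518.98 + $13,100.00 = $524,238.80.
Option 1 is cheaper by $524,238.80 − $368,272.80 = $155,966.00.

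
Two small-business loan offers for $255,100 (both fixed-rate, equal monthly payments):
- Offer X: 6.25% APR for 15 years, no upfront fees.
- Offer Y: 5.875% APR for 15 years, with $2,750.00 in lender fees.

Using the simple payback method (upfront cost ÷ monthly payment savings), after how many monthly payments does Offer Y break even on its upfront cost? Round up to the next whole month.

Offer X: monthly rate = 6.25%/12 = 0.0052083; payment = 255,100 × 0.0052083 / (1 − (1+0.0052083)^−180) = $2,187.29.
Offer Y: at 5.875% the monthly rate is 0.0048958, so the payment is 255,100 × 0.0048958 / (1 − 1.0048958^−180) = $2,135.49.
Monthly savings = $2,187.29 − $2,135.49 = $51.80.
Break-even = $2,750.00 / $51.80 = 53.09 → 54 months.

54 months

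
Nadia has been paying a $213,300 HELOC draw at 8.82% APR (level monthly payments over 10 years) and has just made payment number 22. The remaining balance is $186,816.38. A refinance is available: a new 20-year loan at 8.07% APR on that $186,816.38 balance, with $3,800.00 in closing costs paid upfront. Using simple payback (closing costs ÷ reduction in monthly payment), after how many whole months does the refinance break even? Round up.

Current payment = 213,300 × 8.82%/12 / (1 − (1+0.0073500)^−120) = $2,681.26.
Refinanced payment = 186,816.38 × 0.0067250 / (1 − (1+0.0067250)^−240) = $1,570.76.
Monthly savings = $2,681.26 − $1,570.76 = $1,110.50.
Break-even = $3,800.00 / $1,110.50 = 3.42 → 4 months.

4 months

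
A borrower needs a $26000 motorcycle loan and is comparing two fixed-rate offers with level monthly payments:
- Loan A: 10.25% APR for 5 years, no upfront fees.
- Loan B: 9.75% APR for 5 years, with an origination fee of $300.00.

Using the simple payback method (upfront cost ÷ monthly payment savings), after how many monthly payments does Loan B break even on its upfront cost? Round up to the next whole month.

47 months

Loan A: at 10.25% the monthly rate is 0.0085417, so the payment is 26,000 × 0.0085417 / (1 − 1.0085417^−60) = $555.63.
Loan B: monthly rate = 9.75%/12 = 0.0081250; payment = 26,000 × 0.0081250 / (1 − (1+0.0081250)^−60) = $549.23.
Monthly savings = $555.63 − $549.23 = $6.40.
Break-even = $300.00 / $6.40 = 46.88 → 47 months.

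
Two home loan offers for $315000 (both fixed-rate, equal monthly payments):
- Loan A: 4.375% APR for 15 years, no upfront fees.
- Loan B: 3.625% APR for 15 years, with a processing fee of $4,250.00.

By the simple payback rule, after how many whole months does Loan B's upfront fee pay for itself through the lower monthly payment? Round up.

36 months

Loan A: at 4.375% the monthly rate is 0.0036458, so the payment is 315,000 × 0.0036458 / (1 − 1.0036458^−180) = $2,389.65.
Loan B: monthly rate = 3.625%/12 = 0.0030208; payment = 315,000 × 0.0030208 / (1 − (1+0.0030208)^−180) = $2,271.27.
Monthly savings = $2,389.65 − $2,271.27 = $118.38.
Break-even = $4,250.00 / $118.38 = 35.90 → 36 months.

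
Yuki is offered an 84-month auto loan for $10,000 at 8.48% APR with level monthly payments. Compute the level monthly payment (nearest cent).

$158.26

Monthly rate = 8.48%/12 = 0.0070667; payment = 10,000 × 0.0070667 / (1 − (1+0.0070667)^−84) = $158.26.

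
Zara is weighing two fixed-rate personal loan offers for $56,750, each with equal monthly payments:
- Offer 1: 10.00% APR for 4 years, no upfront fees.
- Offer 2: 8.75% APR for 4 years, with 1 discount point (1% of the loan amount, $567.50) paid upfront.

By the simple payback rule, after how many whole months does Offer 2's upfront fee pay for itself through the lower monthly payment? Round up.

Offer 1: at 10.00% the monthly rate is 0.0083333, so the payment is 56,750 × 0.0083333 / (1 − 1.0083333^−48) = $1,439.33.
Offer 2: monthly rate = 8.75%/12 = 0.0072917; payment = 56,750 × 0.0072917 / (1 − (1+0.0072917)^−48) = $1,405.50.
Monthly savings = $1,439.33 − $1,405.50 = $33.83.
Break-even = $567.50 / $33.83 = 16.78 → 17 months.

17 months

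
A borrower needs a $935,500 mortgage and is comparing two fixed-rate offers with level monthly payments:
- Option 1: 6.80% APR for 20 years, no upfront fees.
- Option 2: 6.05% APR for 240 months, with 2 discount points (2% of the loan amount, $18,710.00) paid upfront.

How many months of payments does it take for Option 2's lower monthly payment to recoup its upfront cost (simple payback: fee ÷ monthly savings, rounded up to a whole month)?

Option 1: at 6.80% the monthly rate is 0.0056667, so the payment is 935,500 × 0.0056667 / (1 − 1.0056667^−240) = $7,141.04.
Option 2: at 6.05% the monthly rate is 0.0050417, so the payment is 935,500 × 0.0050417 / (1 − 1.0050417^−240) = $6,729.23.
Monthly savings = $7,141.04 − $6,729.23 = $411.81.
Break-even = $18,710.00 / $411.81 = 45.43 → 46 months.

46 months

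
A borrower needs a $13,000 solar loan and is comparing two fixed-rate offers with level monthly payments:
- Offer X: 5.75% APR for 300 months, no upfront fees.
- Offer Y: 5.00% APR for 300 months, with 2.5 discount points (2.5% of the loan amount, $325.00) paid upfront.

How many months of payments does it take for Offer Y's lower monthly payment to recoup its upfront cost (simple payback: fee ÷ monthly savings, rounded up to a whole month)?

Offer X: at 5.75% the monthly rate is 0.0047917, so the payment is 13,000 × 0.0047917 / (1 − 1.0047917^−300) = $81.78.
Offer Y: at 5.00% the monthly rate is 0.0041667, so the payment is 13,000 × 0.0041667 / (1 − 1.0041667^−300) = $76.00.
Monthly savings = $81.78 − $76.00 = $5.78.
Break-even = $325.00 / $5.78 = 56.23 → 57 months.

57 months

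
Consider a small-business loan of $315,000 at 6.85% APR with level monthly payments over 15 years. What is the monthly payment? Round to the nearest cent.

$2,804.96

Monthly rate = 6.85%/12 = 0.0057083; payment = 315,000 × 0.0057083 / (1 − (1+0.0057083)^−180) = $2,804.96.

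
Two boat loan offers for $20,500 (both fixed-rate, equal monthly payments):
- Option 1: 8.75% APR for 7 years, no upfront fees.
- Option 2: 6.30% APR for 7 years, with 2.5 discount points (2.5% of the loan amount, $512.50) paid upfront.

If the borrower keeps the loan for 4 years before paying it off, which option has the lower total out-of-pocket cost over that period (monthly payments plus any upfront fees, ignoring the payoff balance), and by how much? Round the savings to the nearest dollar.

Option 2 by $678

Option 1: at 8.75% the monthly rate is 0.0072917, so the payment is 20,500 × 0.0072917 / (1 − 1.0072917^−84) = $327.23.
Option 2: at 6.30% the monthly rate is 0.0052500, so the payment is 20,500 × 0.0052500 / (1 − 1.0052500^−84) = $302.43.
Over 48 months: Option 1 costs 48 × $327.23 = $15,707.04; Option 2 costs 48 × $302.43 + $512.50 = $15,029.14.
Option 2 is cheaper by $15,707.04 − $15,029.14 = $677.90.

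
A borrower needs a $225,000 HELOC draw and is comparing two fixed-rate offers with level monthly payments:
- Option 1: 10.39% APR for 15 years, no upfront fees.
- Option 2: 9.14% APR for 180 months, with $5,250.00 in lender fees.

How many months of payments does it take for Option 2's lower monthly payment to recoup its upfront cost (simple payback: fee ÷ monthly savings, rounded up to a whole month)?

Option 1: monthly rate = 10.39%/12 = 0.0086583; payment = 225,000 × 0.0086583 / (1 − (1+0.0086583)^−180) = $2,471.83.
Option 2: monthly rate = 9.14%/12 = 0.0076167; payment = 225,000 × 0.0076167 / (1 − (1+0.0076167)^−180) = $2,300.88.
Monthly savings = $2,471.83 − $2,300.88 = $170.95.
Break-even = $5,250.00 / $170.95 = 30.71 → 31 months.

31 months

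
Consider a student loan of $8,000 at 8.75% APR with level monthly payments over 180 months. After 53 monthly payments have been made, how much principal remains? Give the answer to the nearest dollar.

With monthly rate i = 8.75%/12 = 0.0072917, the balance after k of n payments is P · [(1+i)^n − (1+i)^k] / [(1+i)^n − 1].
(1+0.0072917)^180 = 3.69779974 and (1+0.0072917)^53 = 1.46969689, so the balance is 8,000 × (3.69779974 − 1.46969689) / (3.69779974 − 1) = $6,607.17.

$6,607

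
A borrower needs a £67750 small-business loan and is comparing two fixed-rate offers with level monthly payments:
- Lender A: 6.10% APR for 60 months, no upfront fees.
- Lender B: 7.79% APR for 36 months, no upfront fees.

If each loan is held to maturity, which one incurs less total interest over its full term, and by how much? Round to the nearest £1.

Lender B by £2,584

Lender A: monthly rate = 6.1%/12 = 0.0050833; payment = 67,750 × 0.0050833 / (1 − (1+0.0050833)^−60) = £1,312.95.
Total interest on Lender A = 60 × £1,312.95 − £67,750 = £11,027.00.
Lender B: at 7.79% the monthly rate is 0.0064917, so the payment is 67,750 × 0.0064917 / (1 − 1.0064917^−36) = £2,116.48.
Total interest on Lender B = 36 × £2,116.48 − £67,750 = £8,443.28.
Lender B is lower by £2,583.72.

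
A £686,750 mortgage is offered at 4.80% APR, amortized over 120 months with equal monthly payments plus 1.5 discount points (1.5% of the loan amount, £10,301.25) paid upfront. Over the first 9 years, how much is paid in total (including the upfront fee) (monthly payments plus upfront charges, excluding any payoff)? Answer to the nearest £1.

£789,748

Monthly rate = 4.8%/12 = 0.0040000; payment = 686,750 × 0.0040000 / (1 − (1+0.0040000)^−120) = £7,217.10.
Total outlay = 108 × £7,217.10 + £10,301.25 = £789,748.05.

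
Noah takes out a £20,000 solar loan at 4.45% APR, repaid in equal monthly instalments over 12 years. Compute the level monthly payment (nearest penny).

At 4.45% the monthly rate is 0.0037083, so the payment is 20,000 × 0.0037083 / (1 − 1.0037083^−144) = £179.51.

£179.51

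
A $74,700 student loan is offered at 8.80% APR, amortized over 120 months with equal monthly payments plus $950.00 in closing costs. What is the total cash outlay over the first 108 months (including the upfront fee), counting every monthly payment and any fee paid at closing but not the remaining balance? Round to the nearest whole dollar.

$102,276

At 8.80% the monthly rate is 0.0073333, so the payment is 74,700 × 0.0073333 / (1 − 1.0073333^−120) = $938.20.
Total outlay = 108 × $938.20 + $950.00 = $102,275.60.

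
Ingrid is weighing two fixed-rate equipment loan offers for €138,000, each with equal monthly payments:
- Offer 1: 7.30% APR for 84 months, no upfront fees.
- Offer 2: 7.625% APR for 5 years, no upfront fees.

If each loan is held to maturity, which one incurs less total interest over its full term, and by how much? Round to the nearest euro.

Offer 1: monthly rate = 7.3%/12 = 0.0060833; payment = 138,000 × 0.0060833 / (1 − (1+0.0060833)^−84) = €2,103.09.
Total interest on Offer 1 = 84 × €2,103.09 − €138,000 = €38,659.56.
Offer 2: at 7.625% the monthly rate is 0.0063542, so the payment is 138,000 × 0.0063542 / (1 − 1.0063542^−60) = €2,773.44.
Total interest on Offer 2 = 60 × €2,773.44 − €138,000 = €28,406.40.
Offer 2 is lower by €10,253.16.

Offer 2 by €10,253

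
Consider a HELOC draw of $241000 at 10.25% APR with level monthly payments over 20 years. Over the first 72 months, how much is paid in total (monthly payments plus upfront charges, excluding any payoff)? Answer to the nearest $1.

$170,335

At 10.25% the monthly rate is 0.0085417, so the payment is 241,000 × 0.0085417 / (1 − 1.0085417^−240) = $2,365.76.
Total outlay = 72 × $2,365.76 = $170,334.72.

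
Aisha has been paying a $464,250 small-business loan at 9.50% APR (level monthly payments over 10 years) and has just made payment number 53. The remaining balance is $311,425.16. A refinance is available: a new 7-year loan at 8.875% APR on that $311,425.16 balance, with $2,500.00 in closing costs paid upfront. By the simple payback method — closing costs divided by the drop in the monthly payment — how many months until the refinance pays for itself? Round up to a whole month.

3 months

Current payment = 464,250 × 9.5%/12 / (1 − (1+0.0079167)^−120) = $6,007.28.
Refinanced payment = 311,425.16 × 0.0073958 / (1 − (1+0.0073958)^−84) = $4,990.81.
Monthly savings = $6,007.28 − $4,990.81 = $1,016.47.
Break-even = $2,500.00 / $1,016.47 = 2.46 → 3 months.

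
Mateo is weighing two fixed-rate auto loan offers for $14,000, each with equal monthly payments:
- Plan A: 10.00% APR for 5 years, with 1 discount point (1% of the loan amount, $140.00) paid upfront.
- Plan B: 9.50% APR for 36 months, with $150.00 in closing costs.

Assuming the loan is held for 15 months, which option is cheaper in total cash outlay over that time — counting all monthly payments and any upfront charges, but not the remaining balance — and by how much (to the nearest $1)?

Plan A: monthly rate = 10%/12 = 0.0083333; payment = 14,000 × 0.0083333 / (1 − (1+0.0083333)^−60) = $297.46.
Plan B: at 9.50% the monthly rate is 0.0079167, so the payment is 14,000 × 0.0079167 / (1 − 1.0079167^−36) = $448.46.
Over 15 months: Plan A costs 15 × $297.46 + $140.00 = $4,601.90; Plan B costs 15 × $448.46 + $150.00 = $6,876.90.
Plan A is cheaper by $6,876.90 − $4,601.90 = $2,275.00.

Plan A by $2,275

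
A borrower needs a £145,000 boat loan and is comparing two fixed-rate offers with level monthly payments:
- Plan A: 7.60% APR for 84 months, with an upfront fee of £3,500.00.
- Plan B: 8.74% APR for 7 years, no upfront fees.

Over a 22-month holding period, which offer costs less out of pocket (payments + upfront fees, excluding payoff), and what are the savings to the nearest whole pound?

Plan B by £1,682

Plan A: monthly rate = 7.6%/12 = 0.0063333; payment = 145,000 × 0.0063333 / (1 − (1+0.0063333)^−84) = £2,231.21.
Plan B: at 8.74% the monthly rate is 0.0072833, so the payment is 145,000 × 0.0072833 / (1 − 1.0072833^−84) = £2,313.83.
Over 22 months: Plan A costs 22 × £2,231.21 + £3,500.00 = £52,586.62; Plan B costs 22 × £2,313.83 = £50,904.26.
Plan B is cheaper by £52,586.62 − £50,904.26 = £1,682.36.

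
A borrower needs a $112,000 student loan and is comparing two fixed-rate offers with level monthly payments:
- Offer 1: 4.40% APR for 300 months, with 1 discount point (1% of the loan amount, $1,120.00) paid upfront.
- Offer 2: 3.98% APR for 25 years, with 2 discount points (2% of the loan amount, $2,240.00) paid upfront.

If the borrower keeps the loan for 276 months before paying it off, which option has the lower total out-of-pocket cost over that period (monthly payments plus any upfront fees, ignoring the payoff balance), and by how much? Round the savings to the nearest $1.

Offer 2 by $6,125

Offer 1: monthly rate = 4.4%/12 = 0.0036667; payment = 112,000 × 0.0036667 / (1 − (1+0.0036667)^−300) = $616.19.
Offer 2: at 3.98% the monthly rate is 0.0033167, so the payment is 112,000 × 0.0033167 / (1 − 1.0033167^−300) = $589.94.
Over 276 months: Offer 1 costs 276 × $616.19 + $1,120.00 = $171,188.44; Offer 2 costs 276 × $589.94 + $2,240.00 = $165,063.44.
Offer 2 is cheaper by $171,188.44 − $165,063.44 = $6,125.00.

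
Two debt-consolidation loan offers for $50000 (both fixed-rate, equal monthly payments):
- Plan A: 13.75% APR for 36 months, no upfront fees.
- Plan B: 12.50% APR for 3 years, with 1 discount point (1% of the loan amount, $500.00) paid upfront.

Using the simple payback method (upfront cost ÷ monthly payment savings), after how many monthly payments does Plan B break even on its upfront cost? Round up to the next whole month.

17 months

Plan A: at 13.75% the monthly rate is 0.0114583, so the payment is 50,000 × 0.0114583 / (1 − 1.0114583^−36) = $1,702.82.
Plan B: at 12.50% the monthly rate is 0.0104167, so the payment is 50,000 × 0.0104167 / (1 − 1.0104167^−36) = $1,672.68.
Monthly savings = $1,702.82 − $1,672.68 = $30.14.
Break-even = $500.00 / $30.14 = 16.59 → 17 months.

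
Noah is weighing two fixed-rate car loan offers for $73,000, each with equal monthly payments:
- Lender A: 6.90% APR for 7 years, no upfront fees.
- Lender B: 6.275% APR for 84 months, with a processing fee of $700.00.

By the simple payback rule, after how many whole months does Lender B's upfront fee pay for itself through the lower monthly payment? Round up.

Lender A: at 6.90% the monthly rate is 0.0057500, so the payment is 73,000 × 0.0057500 / (1 − 1.0057500^−84) = $1,098.20.
Lender B: at 6.275% the monthly rate is 0.0052292, so the payment is 73,000 × 0.0052292 / (1 − 1.0052292^−84) = $1,076.07.
Monthly savings = $1,098.20 − $1,076.07 = $22.13.
Break-even = $700.00 / $22.13 = 31.63 → 32 months.

32 months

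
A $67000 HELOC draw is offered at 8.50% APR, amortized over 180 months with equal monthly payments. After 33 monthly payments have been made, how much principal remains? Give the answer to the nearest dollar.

$60,143

With monthly rate i = 8.5%/12 = 0.0070833, the balance after k of n payments is P · [(1+i)^n − (1+i)^k] / [(1+i)^n − 1].
(1+0.0070833)^180 = 3.56265334 and (1+0.0070833)^33 = 1.26228810, so the balance is 67,000 × (3.56265334 − 1.26228810) / (3.56265334 − 1) = $60,142.54.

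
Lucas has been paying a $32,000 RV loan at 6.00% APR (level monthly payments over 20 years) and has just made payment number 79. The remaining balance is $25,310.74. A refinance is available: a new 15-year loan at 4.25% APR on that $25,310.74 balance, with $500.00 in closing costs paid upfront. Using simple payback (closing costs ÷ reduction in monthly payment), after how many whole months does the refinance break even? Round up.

13 months

Current payment = 32,000 × 6%/12 / (1 − (1+0.0050000)^−240) = $229.26.
Refinanced payment = 25,310.74 × 0.0035417 / (1 − (1+0.0035417)^−180) = $190.41.
Monthly savings = $229.26 − $190.41 = $38.85.
Break-even = $500.00 / $38.85 = 12.87 → 13 months.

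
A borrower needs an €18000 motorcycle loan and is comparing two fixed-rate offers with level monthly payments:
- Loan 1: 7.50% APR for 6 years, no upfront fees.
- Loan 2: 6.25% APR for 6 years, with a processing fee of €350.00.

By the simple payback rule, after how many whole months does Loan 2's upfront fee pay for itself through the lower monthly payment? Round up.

Loan 1: monthly rate = 7.5%/12 = 0.0062500; payment = 18,000 × 0.0062500 / (1 − (1+0.0062500)^−72) = €311.22.
Loan 2: monthly rate = 6.25%/12 = 0.0052083; payment = 18,000 × 0.0052083 / (1 − (1+0.0052083)^−72) = €300.44.
Monthly savings = €311.22 − €300.44 = €10.78.
Break-even = €350.00 / €10.78 = 32.47 → 33 months.

33 months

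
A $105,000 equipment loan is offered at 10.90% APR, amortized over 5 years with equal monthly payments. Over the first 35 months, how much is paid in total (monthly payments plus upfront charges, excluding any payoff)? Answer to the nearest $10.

$79,720

Monthly rate = 10.9%/12 = 0.0090833; payment = 105,000 × 0.0090833 / (1 − (1+0.0090833)^−60) = $2,277.72.
Total outlay = 35 × $2,277.72 = $79,720.20.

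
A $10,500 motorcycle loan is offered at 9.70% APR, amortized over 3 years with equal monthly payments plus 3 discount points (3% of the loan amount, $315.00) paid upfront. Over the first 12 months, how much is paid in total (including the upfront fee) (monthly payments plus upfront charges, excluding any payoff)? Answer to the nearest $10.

Monthly rate = 9.7%/12 = 0.0080833; payment = 10,500 × 0.0080833 / (1 − (1+0.0080833)^−36) = $337.33.
Total outlay = 12 × $337.33 + $315.00 = $4,362.96.

$4,360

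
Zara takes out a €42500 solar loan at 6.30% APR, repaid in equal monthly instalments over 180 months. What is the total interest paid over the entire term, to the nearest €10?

€23,300

Monthly rate = 6.3%/12 = 0.0052500; payment = 42,500 × 0.0052500 / (1 − (1+0.0052500)^−180) = €365.56.
Total paid = 180 × €365.56 = €65,800.80; interest = €65,800.80 − €42,500 = €23,300.80.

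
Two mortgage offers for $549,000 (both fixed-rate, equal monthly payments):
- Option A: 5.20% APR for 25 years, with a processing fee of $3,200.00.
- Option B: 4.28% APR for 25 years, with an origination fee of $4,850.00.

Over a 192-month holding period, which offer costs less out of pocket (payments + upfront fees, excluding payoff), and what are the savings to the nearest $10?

Option B by $54,090

Option A: at 5.20% the monthly rate is 0.0043333, so the payment is 549,000 × 0.0043333 / (1 − 1.0043333^−300) = $3,273.70.
Option B: monthly rate = 4.28%/12 = 0.0035667; payment = 549,000 × 0.0035667 / (1 − (1+0.0035667)^−300) = $2,983.37.
Over 192 months: Option A costs 192 × $3,273.70 + $3,200.00 = $631,750.40; Option B costs 192 × $2,983.37 + $4,850.00 = $577,657.04.
Option B is cheaper by $631,750.40 − $577,657.04 = $54,093.36.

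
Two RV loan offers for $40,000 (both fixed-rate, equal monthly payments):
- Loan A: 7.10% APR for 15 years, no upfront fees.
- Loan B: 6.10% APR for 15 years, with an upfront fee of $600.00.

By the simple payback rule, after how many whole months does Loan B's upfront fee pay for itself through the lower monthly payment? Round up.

Loan A: at 7.10% the monthly rate is 0.0059167, so the payment is 40,000 × 0.0059167 / (1 − 1.0059167^−180) = $361.77.
Loan B: at 6.10% the monthly rate is 0.0050833, so the payment is 40,000 × 0.0050833 / (1 − 1.0050833^−180) = $339.71.
Monthly savings = $361.77 − $339.71 = $22.06.
Break-even = $600.00 / $22.06 = 27.20 → 28 months.

28 months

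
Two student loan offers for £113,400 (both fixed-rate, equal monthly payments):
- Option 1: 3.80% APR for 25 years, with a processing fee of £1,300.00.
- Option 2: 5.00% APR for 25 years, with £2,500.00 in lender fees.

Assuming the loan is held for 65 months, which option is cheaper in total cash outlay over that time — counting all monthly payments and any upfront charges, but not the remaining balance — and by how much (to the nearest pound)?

Option 1: at 3.80% the monthly rate is 0.0031667, so the payment is 113,400 × 0.0031667 / (1 − 1.0031667^−300) = £586.12.
Option 2: at 5.00% the monthly rate is 0.0041667, so the payment is 113,400 × 0.0041667 / (1 − 1.0041667^−300) = £662.93.
Over 65 months: Option 1 costs 65 × £586.12 + £1,300.00 = £39,397.80; Option 2 costs 65 × £662.93 + £2,500.00 = £45,590.45.
Option 1 is cheaper by £45,590.45 − £39,397.80 = £6,192.65.

Option 1 by £6,193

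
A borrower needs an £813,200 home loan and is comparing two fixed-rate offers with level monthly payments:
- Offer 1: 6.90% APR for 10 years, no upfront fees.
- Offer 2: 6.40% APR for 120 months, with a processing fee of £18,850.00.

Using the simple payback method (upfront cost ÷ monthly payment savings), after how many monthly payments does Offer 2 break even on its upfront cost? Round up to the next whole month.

Offer 1: at 6.90% the monthly rate is 0.0057500, so the payment is 813,200 × 0.0057500 / (1 − 1.0057500^−120) = £9,400.08.
Offer 2: at 6.40% the monthly rate is 0.0053333, so the payment is 813,200 × 0.0053333 / (1 − 1.0053333^−120) = £9,192.40.
Monthly savings = £9,400.08 − £9,192.40 = £207.68.
Break-even = £18,850.00 / £207.68 = 90.76 → 91 months.

91 months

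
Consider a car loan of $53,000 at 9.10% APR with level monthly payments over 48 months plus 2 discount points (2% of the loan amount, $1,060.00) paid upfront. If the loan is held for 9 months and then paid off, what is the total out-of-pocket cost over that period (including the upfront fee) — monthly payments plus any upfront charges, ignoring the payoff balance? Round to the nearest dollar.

At 9.10% the monthly rate is 0.0075833, so the payment is 53,000 × 0.0075833 / (1 − 1.0075833^−48) = $1,321.43.
Total outlay = 9 × $1,321.43 + $1,060.00 = $12,952.87.

$12,953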